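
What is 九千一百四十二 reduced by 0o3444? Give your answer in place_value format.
Convert 九千一百四十二 (Chinese numeral) → 9×1000 + 1×100 + 4×10 + 2 = 9142 (decimal)
Convert 0o3444 (octal) → 3×512 + 4×64 + 4×8 + 4 = 1828 (decimal)
Compute 9142 - 1828 = 7314
Convert 7314 (decimal) → 7314 = 7×1000 + 3×100 + 1×10 + 4 → 7 thousands, 3 hundreds, 1 ten, 4 ones (place-value notation)
7 thousands, 3 hundreds, 1 ten, 4 ones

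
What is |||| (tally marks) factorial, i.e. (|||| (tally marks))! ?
Convert |||| (tally marks) → 4 (decimal)
Compute 4! = 24
24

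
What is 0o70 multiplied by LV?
Convert 0o70 (octal) → 7×8 = 56 (decimal)
Convert LV (Roman numeral) → 50 + 5 = 55 (decimal)
Compute 56 × 55 = 3080
3080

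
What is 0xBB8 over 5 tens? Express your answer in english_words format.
Convert 0xBB8 (hexadecimal) → 11×256 + 11×16 + 8 = 3000 (decimal)
Convert 5 tens (place-value notation) → 5×10 = 50 (decimal)
Compute 3000 ÷ 50 = 60
Convert 60 (decimal) → sixty (English words)
sixty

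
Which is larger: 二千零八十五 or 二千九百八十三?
Convert 二千零八十五 (Chinese numeral) → 2×1000 + 8×10 + 5 = 2085 (decimal)
Convert 二千九百八十三 (Chinese numeral) → 2×1000 + 9×100 + 8×10 + 3 = 2983 (decimal)
Compare 2085 vs 2983: larger = 2983
2983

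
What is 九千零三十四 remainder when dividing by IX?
Convert 九千零三十四 (Chinese numeral) → 9×1000 + 3×10 + 4 = 9034 (decimal)
Convert IX (Roman numeral) → 9 (decimal)
Compute 9034 mod 9 = 7
7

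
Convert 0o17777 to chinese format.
Convert 0o17777 (octal) → 1×4096 + 7×512 + 7×64 + 7×8 + 7 = 8191 (decimal)
Convert 8191 (decimal) → 8191 = 8×1000 + 1×100 + 9×10 + 1 → 八千一百九十一 (Chinese numeral)
八千一百九十一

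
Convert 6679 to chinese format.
Convert 6679 (decimal) → 6679 = 6×1000 + 6×100 + 7×10 + 9 → 六千六百七十九 (Chinese numeral)
六千六百七十九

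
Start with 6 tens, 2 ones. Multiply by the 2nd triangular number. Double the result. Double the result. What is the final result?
Convert 6 tens, 2 ones (place-value notation) → 6×10 + 2 = 62 (decimal)
Start: 62
Convert the 2nd triangular number (triangular index) → 2×3/2 = 3 (decimal)
62 × 3 = 186
186 × 2 = 372
372 × 2 = 744
744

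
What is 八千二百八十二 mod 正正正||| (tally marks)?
Convert 八千二百八十二 (Chinese numeral) → 8×1000 + 2×100 + 8×10 + 2 = 8282 (decimal)
Convert 正正正||| (tally marks) → 5 + 5 + 5 + 3 = 18 (decimal)
Compute 8282 mod 18 = 2
2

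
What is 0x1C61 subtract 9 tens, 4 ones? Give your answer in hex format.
Convert 0x1C61 (hexadecimal) → 1×4096 + 12×256 + 6×16 + 1 = 7265 (decimal)
Convert 9 tens, 4 ones (place-value notation) → 9×10 + 4 = 94 (decimal)
Compute 7265 - 94 = 7171
Convert 7171 (decimal) → 7171 = 1×4096 + 12×256 + 3 → 0x1C03 (hexadecimal)
0x1C03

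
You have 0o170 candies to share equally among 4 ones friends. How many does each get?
Convert 0o170 (octal) → 1×64 + 7×8 = 120 (decimal)
Convert 4 ones (place-value notation) → 4 (decimal)
Compute 120 ÷ 4 = 30
30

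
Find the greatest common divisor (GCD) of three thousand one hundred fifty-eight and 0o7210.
Convert three thousand one hundred fifty-eight (English words) → 3×1000 + 1×100 + 58 = 3158 (decimal)
Convert 0o7210 (octal) → 7×512 + 2×64 + 1×8 = 3720 (decimal)
Compute gcd(3158, 3720) = 2
2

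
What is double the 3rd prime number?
The 3rd prime number = 5
Compute 5 × 2 = 10
10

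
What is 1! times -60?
Convert 1! (factorial) → 1 (decimal)
Compute 1 × -60 = -60
-60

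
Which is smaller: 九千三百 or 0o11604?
Convert 九千三百 (Chinese numeral) → 9×1000 + 3×100 = 9300 (decimal)
Convert 0o11604 (octal) → 1×4096 + 1×512 + 6×64 + 4 = 4996 (decimal)
Compare 9300 vs 4996: smaller = 4996
4996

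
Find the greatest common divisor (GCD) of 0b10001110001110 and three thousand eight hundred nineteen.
Convert 0b10001110001110 (binary) → 8192 + 512 + 256 + 128 + 8 + 4 + 2 = 9102 (decimal)
Convert three thousand eight hundred nineteen (English words) → 3×1000 + 8×100 + 19 = 3819 (decimal)
Compute gcd(9102, 3819) = 3
3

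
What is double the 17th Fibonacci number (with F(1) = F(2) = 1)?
The 17th Fibonacci number (with F(1) = F(2) = 1) = 1597
Compute 1597 × 2 = 3194
3194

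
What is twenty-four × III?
Convert twenty-four (English words) → 24 (decimal)
Convert III (Roman numeral) → 1 + 1 + 1 = 3 (decimal)
Compute 24 × 3 = 72
72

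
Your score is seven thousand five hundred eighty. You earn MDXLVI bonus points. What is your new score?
Convert seven thousand five hundred eighty (English words) → 7×1000 + 5×100 + 80 = 7580 (decimal)
Convert MDXLVI (Roman numeral) → 1000 + 500 + 40 + 5 + 1 = 1546 (decimal)
Compute 7580 + 1546 = 9126
9126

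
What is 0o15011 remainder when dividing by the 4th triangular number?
Convert 0o15011 (octal) → 1×4096 + 5×512 + 1×8 + 1 = 6665 (decimal)
Convert the 4th triangular number (triangular index) → 4×5/2 = 10 (decimal)
Compute 6665 mod 10 = 5
5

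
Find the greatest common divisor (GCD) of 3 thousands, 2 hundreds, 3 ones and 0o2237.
Convert 3 thousands, 2 hundreds, 3 ones (place-value notation) → 3×1000 + 2×100 + 3 = 3203 (decimal)
Convert 0o2237 (octal) → 2×512 + 2×64 + 3×8 + 7 = 1183 (decimal)
Compute gcd(3203, 1183) = 1
1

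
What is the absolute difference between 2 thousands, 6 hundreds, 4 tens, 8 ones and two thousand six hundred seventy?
Convert 2 thousands, 6 hundreds, 4 tens, 8 ones (place-value notation) → 2×1000 + 6×100 + 4×10 + 8 = 2648 (decimal)
Convert two thousand six hundred seventy (English words) → 2×1000 + 6×100 + 70 = 2670 (decimal)
Compute |2648 - 2670| = 22
22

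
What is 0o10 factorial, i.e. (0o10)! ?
Convert 0o10 (octal) → 1×8 = 8 (decimal)
Compute 8! = 40320
40320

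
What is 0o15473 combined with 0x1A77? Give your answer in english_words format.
Convert 0o15473 (octal) → 1×4096 + 5×512 + 4×64 + 7×8 + 3 = 6971 (decimal)
Convert 0x1A77 (hexadecimal) → 1×4096 + 10×256 + 7×16 + 7 = 6775 (decimal)
Compute 6971 + 6775 = 13746
Convert 13746 (decimal) → 13746 = 13×1000 + 7×100 + 46 → thirteen thousand seven hundred forty-six (English words)
thirteen thousand seven hundred forty-six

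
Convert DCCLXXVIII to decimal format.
Convert DCCLXXVIII (Roman numeral) → 500 + 100 + 100 + 50 + 10 + 10 + 5 + 1 + 1 + 1 = 778 (decimal)
778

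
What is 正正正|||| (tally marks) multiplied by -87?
Convert 正正正|||| (tally marks) → 5 + 5 + 5 + 4 = 19 (decimal)
Compute 19 × -87 = -1653
-1653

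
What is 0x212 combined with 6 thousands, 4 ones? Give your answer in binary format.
Convert 0x212 (hexadecimal) → 2×256 + 1×16 + 2 = 530 (decimal)
Convert 6 thousands, 4 ones (place-value notation) → 6×1000 + 4 = 6004 (decimal)
Compute 530 + 6004 = 6534
Convert 6534 (decimal) → 6534 = 4096 + 2048 + 256 + 128 + 4 + 2 → 0b1100110000110 (binary)
0b1100110000110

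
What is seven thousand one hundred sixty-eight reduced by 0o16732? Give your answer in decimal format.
Convert seven thousand one hundred sixty-eight (English words) → 7×1000 + 1×100 + 68 = 7168 (decimal)
Convert 0o16732 (octal) → 1×4096 + 6×512 + 7×64 + 3×8 + 2 = 7642 (decimal)
Compute 7168 - 7642 = -474
-474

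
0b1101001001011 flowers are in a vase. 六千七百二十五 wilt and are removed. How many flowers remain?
Convert 0b1101001001011 (binary) → 4096 + 2048 + 512 + 64 + 8 + 2 + 1 = 6731 (decimal)
Convert 六千七百二十五 (Chinese numeral) → 6×1000 + 7×100 + 2×10 + 5 = 6725 (decimal)
Compute 6731 - 6725 = 6
6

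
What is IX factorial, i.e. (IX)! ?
Convert IX (Roman numeral) → 9 (decimal)
Compute 9! = 362880
362880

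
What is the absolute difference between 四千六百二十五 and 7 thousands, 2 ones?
Convert 四千六百二十五 (Chinese numeral) → 4×1000 + 6×100 + 2×10 + 5 = 4625 (decimal)
Convert 7 thousands, 2 ones (place-value notation) → 7×1000 + 2 = 7002 (decimal)
Compute |4625 - 7002| = 2377
2377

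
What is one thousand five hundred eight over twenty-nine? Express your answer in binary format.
Convert one thousand five hundred eight (English words) → 1×1000 + 5×100 + 8 = 1508 (decimal)
Convert twenty-nine (English words) → 29 (decimal)
Compute 1508 ÷ 29 = 52
Convert 52 (decimal) → 52 = 32 + 16 + 4 → 0b110100 (binary)
0b110100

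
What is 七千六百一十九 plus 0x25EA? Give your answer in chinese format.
Convert 七千六百一十九 (Chinese numeral) → 7×1000 + 6×100 + 1×10 + 9 = 7619 (decimal)
Convert 0x25EA (hexadecimal) → 2×4096 + 5×256 + 14×16 + 10 = 9706 (decimal)
Compute 7619 + 9706 = 17325
Convert 17325 (decimal) → 17325 = 1×10000 + 7×1000 + 3×100 + 2×10 + 5 → 一万七千三百二十五 (Chinese numeral)
一万七千三百二十五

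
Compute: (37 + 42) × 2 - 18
Parentheses first: 37 + 42 = 79
Multiply: 79 × 2 = 158
Subtract: 158 - 18 = 140
140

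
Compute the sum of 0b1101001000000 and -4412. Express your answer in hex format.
Convert 0b1101001000000 (binary) → 4096 + 2048 + 512 + 64 = 6720 (decimal)
Compute 6720 + -4412 = 2308
Convert 2308 (decimal) → 2308 = 9×256 + 4 → 0x904 (hexadecimal)
0x904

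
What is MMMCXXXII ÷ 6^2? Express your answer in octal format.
Convert MMMCXXXII (Roman numeral) → 1000 + 1000 + 1000 + 100 + 10 + 10 + 10 + 1 + 1 = 3132 (decimal)
Convert 6^2 (power) → 36 (decimal)
Compute 3132 ÷ 36 = 87
Convert 87 (decimal) → 87 = 1×64 + 2×8 + 7 → 0o127 (octal)
0o127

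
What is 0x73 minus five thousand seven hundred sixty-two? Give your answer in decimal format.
Convert 0x73 (hexadecimal) → 7×16 + 3 = 115 (decimal)
Convert five thousand seven hundred sixty-two (English words) → 5×1000 + 7×100 + 62 = 5762 (decimal)
Compute 115 - 5762 = -5647
-5647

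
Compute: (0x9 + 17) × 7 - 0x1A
Convert 0x9 (hexadecimal) → 9 (decimal)
Convert 0x1A (hexadecimal) → 1×16 + 10 = 26 (decimal)
Expression in decimal: (9 + 17) × 7 - 26
Parentheses first: 9 + 17 = 26
Multiply: 26 × 7 = 182
Subtract: 182 - 26 = 156
156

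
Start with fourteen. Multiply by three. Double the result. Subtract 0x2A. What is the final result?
Convert fourteen (English words) → 14 (decimal)
Start: 14
Convert three (English words) → 3 (decimal)
14 × 3 = 42
42 × 2 = 84
Convert 0x2A (hexadecimal) → 2×16 + 10 = 42 (decimal)
84 - 42 = 42
42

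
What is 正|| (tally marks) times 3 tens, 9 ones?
Convert 正|| (tally marks) → 5 + 2 = 7 (decimal)
Convert 3 tens, 9 ones (place-value notation) → 3×10 + 9 = 39 (decimal)
Compute 7 × 39 = 273
273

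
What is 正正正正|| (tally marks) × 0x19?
Convert 正正正正|| (tally marks) → 5 + 5 + 5 + 5 + 2 = 22 (decimal)
Convert 0x19 (hexadecimal) → 1×16 + 9 = 25 (decimal)
Compute 22 × 25 = 550
550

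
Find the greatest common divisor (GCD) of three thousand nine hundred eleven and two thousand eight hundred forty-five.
Convert three thousand nine hundred eleven (English words) → 3×1000 + 9×100 + 11 = 3911 (decimal)
Convert two thousand eight hundred forty-five (English words) → 2×1000 + 8×100 + 45 = 2845 (decimal)
Compute gcd(3911, 2845) = 1
1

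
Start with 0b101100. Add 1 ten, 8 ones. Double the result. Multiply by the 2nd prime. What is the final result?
Convert 0b101100 (binary) → 32 + 8 + 4 = 44 (decimal)
Start: 44
Convert 1 ten, 8 ones (place-value notation) → 1×10 + 8 = 18 (decimal)
44 + 18 = 62
62 × 2 = 124
Convert the 2nd prime (prime index) → 3 (decimal)
124 × 3 = 372
372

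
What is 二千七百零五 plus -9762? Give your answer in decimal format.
Convert 二千七百零五 (Chinese numeral) → 2×1000 + 7×100 + 5 = 2705 (decimal)
Compute 2705 + -9762 = -7057
-7057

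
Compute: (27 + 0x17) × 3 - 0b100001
Convert 0x17 (hexadecimal) → 1×16 + 7 = 23 (decimal)
Convert 0b100001 (binary) → 32 + 1 = 33 (decimal)
Expression in decimal: (27 + 23) × 3 - 33
Parentheses first: 27 + 23 = 50
Multiply: 50 × 3 = 150
Subtract: 150 - 33 = 117
117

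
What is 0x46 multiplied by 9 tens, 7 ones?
Convert 0x46 (hexadecimal) → 4×16 + 6 = 70 (decimal)
Convert 9 tens, 7 ones (place-value notation) → 9×10 + 7 = 97 (decimal)
Compute 70 × 97 = 6790
6790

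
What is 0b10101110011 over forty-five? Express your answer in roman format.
Convert 0b10101110011 (binary) → 1024 + 256 + 64 + 32 + 16 + 2 + 1 = 1395 (decimal)
Convert forty-five (English words) → 45 (decimal)
Compute 1395 ÷ 45 = 31
Convert 31 (decimal) → 31 = 10 + 10 + 10 + 1 → XXXI (Roman numeral)
XXXI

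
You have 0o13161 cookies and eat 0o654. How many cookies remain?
Convert 0o13161 (octal) → 1×4096 + 3×512 + 1×64 + 6×8 + 1 = 5745 (decimal)
Convert 0o654 (octal) → 6×64 + 5×8 + 4 = 428 (decimal)
Compute 5745 - 428 = 5317
5317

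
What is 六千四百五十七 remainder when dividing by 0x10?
Convert 六千四百五十七 (Chinese numeral) → 6×1000 + 4×100 + 5×10 + 7 = 6457 (decimal)
Convert 0x10 (hexadecimal) → 1×16 = 16 (decimal)
Compute 6457 mod 16 = 9
9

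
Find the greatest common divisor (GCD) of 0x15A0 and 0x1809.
Convert 0x15A0 (hexadecimal) → 1×4096 + 5×256 + 10×16 = 5536 (decimal)
Convert 0x1809 (hexadecimal) → 1×4096 + 8×256 + 9 = 6153 (decimal)
Compute gcd(5536, 6153) = 1
1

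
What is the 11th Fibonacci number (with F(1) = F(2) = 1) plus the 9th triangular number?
The 11th Fibonacci number (with F(1) = F(2) = 1): 1, 1, 2, 3, 5, 8, 13, 21, 34, 55, 89 → 89
Convert the 9th triangular number (triangular index) → 9×10/2 = 45 (decimal)
Compute 89 + 45 = 134
134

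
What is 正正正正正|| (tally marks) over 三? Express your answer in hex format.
Convert 正正正正正|| (tally marks) → 5 + 5 + 5 + 5 + 5 + 2 = 27 (decimal)
Convert 三 (Chinese numeral) → 3 (decimal)
Compute 27 ÷ 3 = 9
Convert 9 (decimal) → 0x9 (hexadecimal)
0x9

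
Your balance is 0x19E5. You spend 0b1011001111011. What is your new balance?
Convert 0x19E5 (hexadecimal) → 1×4096 + 9×256 + 14×16 + 5 = 6629 (decimal)
Convert 0b1011001111011 (binary) → 4096 + 1024 + 512 + 64 + 32 + 16 + 8 + 2 + 1 = 5755 (decimal)
Compute 6629 - 5755 = 874
874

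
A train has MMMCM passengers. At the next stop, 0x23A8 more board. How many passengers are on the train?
Convert MMMCM (Roman numeral) → 1000 + 1000 + 1000 + 900 = 3900 (decimal)
Convert 0x23A8 (hexadecimal) → 2×4096 + 3×256 + 10×16 + 8 = 9128 (decimal)
Compute 3900 + 9128 = 13028
13028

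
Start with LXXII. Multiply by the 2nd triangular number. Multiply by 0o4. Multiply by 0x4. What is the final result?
Convert LXXII (Roman numeral) → 50 + 10 + 10 + 1 + 1 = 72 (decimal)
Start: 72
Convert the 2nd triangular number (triangular index) → 2×3/2 = 3 (decimal)
72 × 3 = 216
Convert 0o4 (octal) → 4 (decimal)
216 × 4 = 864
Convert 0x4 (hexadecimal) → 4 (decimal)
864 × 4 = 3456
3456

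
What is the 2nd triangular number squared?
The 2nd triangular number = 2×3/2 = 3
Compute 3² = 3 × 3 = 9
9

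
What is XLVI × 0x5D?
Convert XLVI (Roman numeral) → 40 + 5 + 1 = 46 (decimal)
Convert 0x5D (hexadecimal) → 5×16 + 13 = 93 (decimal)
Compute 46 × 93 = 4278
4278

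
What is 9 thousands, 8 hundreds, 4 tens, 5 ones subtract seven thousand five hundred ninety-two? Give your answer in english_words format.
Convert 9 thousands, 8 hundreds, 4 tens, 5 ones (place-value notation) → 9×1000 + 8×100 + 4×10 + 5 = 9845 (decimal)
Convert seven thousand five hundred ninety-two (English words) → 7×1000 + 5×100 + 92 = 7592 (decimal)
Compute 9845 - 7592 = 2253
Convert 2253 (decimal) → 2253 = 2×1000 + 2×100 + 53 → two thousand two hundred fifty-three (English words)
two thousand two hundred fifty-three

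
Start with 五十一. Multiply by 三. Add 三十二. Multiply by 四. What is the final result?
Convert 五十一 (Chinese numeral) → 5×10 + 1 = 51 (decimal)
Start: 51
Convert 三 (Chinese numeral) → 3 (decimal)
51 × 3 = 153
Convert 三十二 (Chinese numeral) → 3×10 + 2 = 32 (decimal)
153 + 32 = 185
Convert 四 (Chinese numeral) → 4 (decimal)
185 × 4 = 740
740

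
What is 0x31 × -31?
Convert 0x31 (hexadecimal) → 3×16 + 1 = 49 (decimal)
Compute 49 × -31 = -1519
-1519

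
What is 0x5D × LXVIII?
Convert 0x5D (hexadecimal) → 5×16 + 13 = 93 (decimal)
Convert LXVIII (Roman numeral) → 50 + 10 + 5 + 1 + 1 + 1 = 68 (decimal)
Compute 93 × 68 = 6324
6324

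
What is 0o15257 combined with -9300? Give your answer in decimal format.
Convert 0o15257 (octal) → 1×4096 + 5×512 + 2×64 + 5×8 + 7 = 6831 (decimal)
Compute 6831 + -9300 = -2469
-2469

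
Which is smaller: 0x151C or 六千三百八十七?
Convert 0x151C (hexadecimal) → 1×4096 + 5×256 + 1×16 + 12 = 5404 (decimal)
Convert 六千三百八十七 (Chinese numeral) → 6×1000 + 3×100 + 8×10 + 7 = 6387 (decimal)
Compare 5404 vs 6387: smaller = 5404
5404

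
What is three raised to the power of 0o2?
Convert three (English words) → 3 (decimal)
Convert 0o2 (octal) → 2 (decimal)
Compute 3 ^ 2 = 9
9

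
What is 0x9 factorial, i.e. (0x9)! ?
Convert 0x9 (hexadecimal) → 9 (decimal)
Compute 9! = 362880
362880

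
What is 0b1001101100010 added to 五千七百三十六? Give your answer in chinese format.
Convert 0b1001101100010 (binary) → 4096 + 512 + 256 + 64 + 32 + 2 = 4962 (decimal)
Convert 五千七百三十六 (Chinese numeral) → 5×1000 + 7×100 + 3×10 + 6 = 5736 (decimal)
Compute 4962 + 5736 = 10698
Convert 10698 (decimal) → 10698 = 1×10000 + 6×100 + 9×10 + 8 → 一万零六百九十八 (Chinese numeral)
一万零六百九十八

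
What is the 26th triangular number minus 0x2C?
The 26th triangular number = 26×27/2 = 351
Convert 0x2C (hexadecimal) → 2×16 + 12 = 44 (decimal)
Compute 351 - 44 = 307
307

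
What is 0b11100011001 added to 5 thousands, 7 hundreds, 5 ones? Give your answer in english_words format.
Convert 0b11100011001 (binary) → 1024 + 512 + 256 + 16 + 8 + 1 = 1817 (decimal)
Convert 5 thousands, 7 hundreds, 5 ones (place-value notation) → 5×1000 + 7×100 + 5 = 5705 (decimal)
Compute 1817 + 5705 = 7522
Convert 7522 (decimal) → 7522 = 7×1000 + 5×100 + 22 → seven thousand five hundred twenty-two (English words)
seven thousand five hundred twenty-two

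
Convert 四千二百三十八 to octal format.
Convert 四千二百三十八 (Chinese numeral) → 4×1000 + 2×100 + 3×10 + 8 = 4238 (decimal)
Convert 4238 (decimal) → 4238 = 1×4096 + 2×64 + 1×8 + 6 → 0o10216 (octal)
0o10216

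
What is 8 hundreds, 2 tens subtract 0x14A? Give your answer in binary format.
Convert 8 hundreds, 2 tens (place-value notation) → 8×100 + 2×10 = 820 (decimal)
Convert 0x14A (hexadecimal) → 1×256 + 4×16 + 10 = 330 (decimal)
Compute 820 - 330 = 490
Convert 490 (decimal) → 490 = 256 + 128 + 64 + 32 + 8 + 2 → 0b111101010 (binary)
0b111101010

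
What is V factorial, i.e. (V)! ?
Convert V (Roman numeral) → 5 (decimal)
Compute 5! = 120
120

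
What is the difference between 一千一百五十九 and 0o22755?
Convert 一千一百五十九 (Chinese numeral) → 1×1000 + 1×100 + 5×10 + 9 = 1159 (decimal)
Convert 0o22755 (octal) → 2×4096 + 2×512 + 7×64 + 5×8 + 5 = 9709 (decimal)
Difference: |1159 - 9709| = 8550
8550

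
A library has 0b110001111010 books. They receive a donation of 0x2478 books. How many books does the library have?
Convert 0b110001111010 (binary) → 2048 + 1024 + 64 + 32 + 16 + 8 + 2 = 3194 (decimal)
Convert 0x2478 (hexadecimal) → 2×4096 + 4×256 + 7×16 + 8 = 9336 (decimal)
Compute 3194 + 9336 = 12530
12530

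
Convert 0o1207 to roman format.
Convert 0o1207 (octal) → 1×512 + 2×64 + 7 = 647 (decimal)
Convert 647 (decimal) → 647 = 500 + 100 + 40 + 5 + 1 + 1 → DCXLVII (Roman numeral)
DCXLVII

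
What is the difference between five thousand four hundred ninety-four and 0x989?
Convert five thousand four hundred ninety-four (English words) → 5×1000 + 4×100 + 94 = 5494 (decimal)
Convert 0x989 (hexadecimal) → 9×256 + 8×16 + 9 = 2441 (decimal)
Difference: |5494 - 2441| = 3053
3053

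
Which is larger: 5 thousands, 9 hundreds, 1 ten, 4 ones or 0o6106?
Convert 5 thousands, 9 hundreds, 1 ten, 4 ones (place-value notation) → 5×1000 + 9×100 + 1×10 + 4 = 5914 (decimal)
Convert 0o6106 (octal) → 6×512 + 1×64 + 6 = 3142 (decimal)
Compare 5914 vs 3142: larger = 5914
5914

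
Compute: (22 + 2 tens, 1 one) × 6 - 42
Convert 2 tens, 1 one (place-value notation) → 2×10 + 1 = 21 (decimal)
Expression in decimal: (22 + 21) × 6 - 42
Parentheses first: 22 + 21 = 43
Multiply: 43 × 6 = 258
Subtract: 258 - 42 = 216
216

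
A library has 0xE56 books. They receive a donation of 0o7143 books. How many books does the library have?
Convert 0xE56 (hexadecimal) → 14×256 + 5×16 + 6 = 3670 (decimal)
Convert 0o7143 (octal) → 7×512 + 1×64 + 4×8 + 3 = 3683 (decimal)
Compute 3670 + 3683 = 7353
7353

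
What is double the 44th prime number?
The 44th prime number = 193
Compute 193 × 2 = 386
386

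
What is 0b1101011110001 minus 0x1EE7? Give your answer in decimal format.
Convert 0b1101011110001 (binary) → 4096 + 2048 + 512 + 128 + 64 + 32 + 16 + 1 = 6897 (decimal)
Convert 0x1EE7 (hexadecimal) → 1×4096 + 14×256 + 14×16 + 7 = 7911 (decimal)
Compute 6897 - 7911 = -1014
-1014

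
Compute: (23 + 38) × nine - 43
Convert nine (English words) → 9 (decimal)
Expression in decimal: (23 + 38) × 9 - 43
Parentheses first: 23 + 38 = 61
Multiply: 61 × 9 = 549
Subtract: 549 - 43 = 506
506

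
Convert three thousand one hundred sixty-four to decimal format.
Convert three thousand one hundred sixty-four (English words) → 3×1000 + 1×100 + 64 = 3164 (decimal)
3164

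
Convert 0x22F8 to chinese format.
Convert 0x22F8 (hexadecimal) → 2×4096 + 2×256 + 15×16 + 8 = 8952 (decimal)
Convert 8952 (decimal) → 8952 = 8×1000 + 9×100 + 5×10 + 2 → 八千九百五十二 (Chinese numeral)
八千九百五十二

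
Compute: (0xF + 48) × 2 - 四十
Convert 0xF (hexadecimal) → 15 (decimal)
Convert 四十 (Chinese numeral) → 4×10 = 40 (decimal)
Expression in decimal: (15 + 48) × 2 - 40
Parentheses first: 15 + 48 = 63
Multiply: 63 × 2 = 126
Subtract: 126 - 40 = 86
86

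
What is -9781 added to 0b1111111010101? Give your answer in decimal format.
Convert 0b1111111010101 (binary) → 4096 + 2048 + 1024 + 512 + 256 + 128 + 64 + 16 + 4 + 1 = 8149 (decimal)
Compute -9781 + 8149 = -1632
-1632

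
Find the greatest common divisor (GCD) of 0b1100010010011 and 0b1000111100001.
Convert 0b1100010010011 (binary) → 4096 + 2048 + 128 + 16 + 2 + 1 = 6291 (decimal)
Convert 0b1000111100001 (binary) → 4096 + 256 + 128 + 64 + 32 + 1 = 4577 (decimal)
Compute gcd(6291, 4577) = 1
1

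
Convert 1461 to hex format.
Convert 1461 (decimal) → 1461 = 5×256 + 11×16 + 5 → 0x5B5 (hexadecimal)
0x5B5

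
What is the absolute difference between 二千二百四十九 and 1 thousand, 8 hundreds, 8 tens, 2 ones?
Convert 二千二百四十九 (Chinese numeral) → 2×1000 + 2×100 + 4×10 + 9 = 2249 (decimal)
Convert 1 thousand, 8 hundreds, 8 tens, 2 ones (place-value notation) → 1×1000 + 8×100 + 8×10 + 2 = 1882 (decimal)
Compute |2249 - 1882| = 367
367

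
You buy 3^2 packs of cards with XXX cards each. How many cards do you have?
Convert XXX (Roman numeral) → 10 + 10 + 10 = 30 (decimal)
Convert 3^2 (power) → 9 (decimal)
Compute 30 × 9 = 270
270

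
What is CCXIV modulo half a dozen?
Convert CCXIV (Roman numeral) → 100 + 100 + 10 + 4 = 214 (decimal)
Convert half a dozen (colloquial) → 6 (decimal)
Compute 214 mod 6 = 4
4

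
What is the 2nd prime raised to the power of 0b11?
Convert the 2nd prime (prime index) → 3 (decimal)
Convert 0b11 (binary) → 2 + 1 = 3 (decimal)
Compute 3 ^ 3 = 27
27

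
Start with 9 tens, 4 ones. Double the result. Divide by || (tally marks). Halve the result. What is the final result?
Convert 9 tens, 4 ones (place-value notation) → 9×10 + 4 = 94 (decimal)
Start: 94
94 × 2 = 188
Convert || (tally marks) → 2 (decimal)
188 ÷ 2 = 94
94 ÷ 2 = 47
47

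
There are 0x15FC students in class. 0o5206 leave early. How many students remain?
Convert 0x15FC (hexadecimal) → 1×4096 + 5×256 + 15×16 + 12 = 5628 (decimal)
Convert 0o5206 (octal) → 5×512 + 2×64 + 6 = 2694 (decimal)
Compute 5628 - 2694 = 2934
2934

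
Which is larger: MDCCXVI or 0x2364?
Convert MDCCXVI (Roman numeral) → 1000 + 500 + 100 + 100 + 10 + 5 + 1 = 1716 (decimal)
Convert 0x2364 (hexadecimal) → 2×4096 + 3×256 + 6×16 + 4 = 9060 (decimal)
Compare 1716 vs 9060: larger = 9060
9060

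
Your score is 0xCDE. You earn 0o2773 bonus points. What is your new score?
Convert 0xCDE (hexadecimal) → 12×256 + 13×16 + 14 = 3294 (decimal)
Convert 0o2773 (octal) → 2×512 + 7×64 + 7×8 + 3 = 1531 (decimal)
Compute 3294 + 1531 = 4825
4825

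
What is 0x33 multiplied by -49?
Convert 0x33 (hexadecimal) → 3×16 + 3 = 51 (decimal)
Compute 51 × -49 = -2499
-2499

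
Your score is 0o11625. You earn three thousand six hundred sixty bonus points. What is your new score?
Convert 0o11625 (octal) → 1×4096 + 1×512 + 6×64 + 2×8 + 5 = 5013 (decimal)
Convert three thousand six hundred sixty (English words) → 3×1000 + 6×100 + 60 = 3660 (decimal)
Compute 5013 + 3660 = 8673
8673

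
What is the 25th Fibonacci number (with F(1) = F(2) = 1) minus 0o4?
The 25th Fibonacci number (with F(1) = F(2) = 1) = 75025
Convert 0o4 (octal) → 4 (decimal)
Compute 75025 - 4 = 75021
75021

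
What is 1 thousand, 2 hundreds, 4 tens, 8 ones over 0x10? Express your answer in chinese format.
Convert 1 thousand, 2 hundreds, 4 tens, 8 ones (place-value notation) → 1×1000 + 2×100 + 4×10 + 8 = 1248 (decimal)
Convert 0x10 (hexadecimal) → 1×16 = 16 (decimal)
Compute 1248 ÷ 16 = 78
Convert 78 (decimal) → 78 = 7×10 + 8 → 七十八 (Chinese numeral)
七十八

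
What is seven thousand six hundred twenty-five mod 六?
Convert seven thousand six hundred twenty-five (English words) → 7×1000 + 6×100 + 25 = 7625 (decimal)
Convert 六 (Chinese numeral) → 6 (decimal)
Compute 7625 mod 6 = 5
5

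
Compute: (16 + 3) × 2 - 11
Parentheses first: 16 + 3 = 19
Multiply: 19 × 2 = 38
Subtract: 38 - 11 = 27
27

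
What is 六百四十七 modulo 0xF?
Convert 六百四十七 (Chinese numeral) → 6×100 + 4×10 + 7 = 647 (decimal)
Convert 0xF (hexadecimal) → 15 (decimal)
Compute 647 mod 15 = 2
2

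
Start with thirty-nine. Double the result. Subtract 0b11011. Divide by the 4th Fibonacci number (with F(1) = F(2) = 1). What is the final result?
Convert thirty-nine (English words) → 39 (decimal)
Start: 39
39 × 2 = 78
Convert 0b11011 (binary) → 16 + 8 + 2 + 1 = 27 (decimal)
78 - 27 = 51
Convert the 4th Fibonacci number (with F(1) = F(2) = 1) (Fibonacci index) → 1, 1, 2, 3 → 3 (decimal)
51 ÷ 3 = 17
17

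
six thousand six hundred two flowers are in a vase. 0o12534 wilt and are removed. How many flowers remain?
Convert six thousand six hundred two (English words) → 6×1000 + 6×100 + 2 = 6602 (decimal)
Convert 0o12534 (octal) → 1×4096 + 2×512 + 5×64 + 3×8 + 4 = 5468 (decimal)
Compute 6602 - 5468 = 1134
1134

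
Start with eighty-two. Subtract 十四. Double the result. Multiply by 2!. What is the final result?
Convert eighty-two (English words) → 82 (decimal)
Start: 82
Convert 十四 (Chinese numeral) → 1×10 + 4 = 14 (decimal)
82 - 14 = 68
68 × 2 = 136
Convert 2! (factorial) → 2 (decimal)
136 × 2 = 272
272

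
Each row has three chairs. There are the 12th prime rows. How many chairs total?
Convert three (English words) → 3 (decimal)
Convert the 12th prime (prime index) → 37 (decimal)
Compute 3 × 37 = 111
111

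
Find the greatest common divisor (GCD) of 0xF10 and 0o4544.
Convert 0xF10 (hexadecimal) → 15×256 + 1×16 = 3856 (decimal)
Convert 0o4544 (octal) → 4×512 + 5×64 + 4×8 + 4 = 2404 (decimal)
Compute gcd(3856, 2404) = 4
4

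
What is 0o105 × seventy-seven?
Convert 0o105 (octal) → 1×64 + 5 = 69 (decimal)
Convert seventy-seven (English words) → 77 (decimal)
Compute 69 × 77 = 5313
5313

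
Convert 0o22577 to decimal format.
Convert 0o22577 (octal) → 2×4096 + 2×512 + 5×64 + 7×8 + 7 = 9599 (decimal)
9599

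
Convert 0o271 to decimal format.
Convert 0o271 (octal) → 2×64 + 7×8 + 1 = 185 (decimal)
185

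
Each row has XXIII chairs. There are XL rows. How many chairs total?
Convert XXIII (Roman numeral) → 10 + 10 + 1 + 1 + 1 = 23 (decimal)
Convert XL (Roman numeral) → 40 (decimal)
Compute 23 × 40 = 920
920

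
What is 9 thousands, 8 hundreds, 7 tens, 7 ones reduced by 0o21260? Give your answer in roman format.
Convert 9 thousands, 8 hundreds, 7 tens, 7 ones (place-value notation) → 9×1000 + 8×100 + 7×10 + 7 = 9877 (decimal)
Convert 0o21260 (octal) → 2×4096 + 1×512 + 2×64 + 6×8 = 8880 (decimal)
Compute 9877 - 8880 = 997
Convert 997 (decimal) → 997 = 900 + 90 + 5 + 1 + 1 → CMXCVII (Roman numeral)
CMXCVII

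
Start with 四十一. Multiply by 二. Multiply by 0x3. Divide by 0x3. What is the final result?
Convert 四十一 (Chinese numeral) → 4×10 + 1 = 41 (decimal)
Start: 41
Convert 二 (Chinese numeral) → 2 (decimal)
41 × 2 = 82
Convert 0x3 (hexadecimal) → 3 (decimal)
82 × 3 = 246
Convert 0x3 (hexadecimal) → 3 (decimal)
246 ÷ 3 = 82
82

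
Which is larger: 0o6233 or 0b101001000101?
Convert 0o6233 (octal) → 6×512 + 2×64 + 3×8 + 3 = 3227 (decimal)
Convert 0b101001000101 (binary) → 2048 + 512 + 64 + 4 + 1 = 2629 (decimal)
Compare 3227 vs 2629: larger = 3227
3227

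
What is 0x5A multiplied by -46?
Convert 0x5A (hexadecimal) → 5×16 + 10 = 90 (decimal)
Compute 90 × -46 = -4140
-4140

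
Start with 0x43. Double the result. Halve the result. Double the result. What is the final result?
Convert 0x43 (hexadecimal) → 4×16 + 3 = 67 (decimal)
Start: 67
67 × 2 = 134
134 ÷ 2 = 67
67 × 2 = 134
134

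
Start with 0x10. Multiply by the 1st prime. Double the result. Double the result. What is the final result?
Convert 0x10 (hexadecimal) → 1×16 = 16 (decimal)
Start: 16
Convert the 1st prime (prime index) → 2 (decimal)
16 × 2 = 32
32 × 2 = 64
64 × 2 = 128
128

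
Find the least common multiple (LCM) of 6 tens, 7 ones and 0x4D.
Convert 6 tens, 7 ones (place-value notation) → 6×10 + 7 = 67 (decimal)
Convert 0x4D (hexadecimal) → 4×16 + 13 = 77 (decimal)
Compute lcm(67, 77) = 5159
5159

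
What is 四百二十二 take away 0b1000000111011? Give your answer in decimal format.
Convert 四百二十二 (Chinese numeral) → 4×100 + 2×10 + 2 = 422 (decimal)
Convert 0b1000000111011 (binary) → 4096 + 32 + 16 + 8 + 2 + 1 = 4155 (decimal)
Compute 422 - 4155 = -3733
-3733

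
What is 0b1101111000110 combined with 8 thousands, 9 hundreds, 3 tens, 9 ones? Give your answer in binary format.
Convert 0b1101111000110 (binary) → 4096 + 2048 + 512 + 256 + 128 + 64 + 4 + 2 = 7110 (decimal)
Convert 8 thousands, 9 hundreds, 3 tens, 9 ones (place-value notation) → 8×1000 + 9×100 + 3×10 + 9 = 8939 (decimal)
Compute 7110 + 8939 = 16049
Convert 16049 (decimal) → 16049 = 8192 + 4096 + 2048 + 1024 + 512 + 128 + 32 + 16 + 1 → 0b11111010110001 (binary)
0b11111010110001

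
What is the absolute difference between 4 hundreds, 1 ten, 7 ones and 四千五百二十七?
Convert 4 hundreds, 1 ten, 7 ones (place-value notation) → 4×100 + 1×10 + 7 = 417 (decimal)
Convert 四千五百二十七 (Chinese numeral) → 4×1000 + 5×100 + 2×10 + 7 = 4527 (decimal)
Compute |417 - 4527| = 4110
4110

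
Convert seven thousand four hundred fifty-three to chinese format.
Convert seven thousand four hundred fifty-three (English words) → 7×1000 + 4×100 + 53 = 7453 (decimal)
Convert 7453 (decimal) → 7453 = 7×1000 + 4×100 + 5×10 + 3 → 七千四百五十三 (Chinese numeral)
七千四百五十三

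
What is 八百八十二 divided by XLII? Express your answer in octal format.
Convert 八百八十二 (Chinese numeral) → 8×100 + 8×10 + 2 = 882 (decimal)
Convert XLII (Roman numeral) → 40 + 1 + 1 = 42 (decimal)
Compute 882 ÷ 42 = 21
Convert 21 (decimal) → 21 = 2×8 + 5 → 0o25 (octal)
0o25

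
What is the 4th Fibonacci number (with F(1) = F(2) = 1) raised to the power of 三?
Convert the 4th Fibonacci number (with F(1) = F(2) = 1) (Fibonacci index) → 1, 1, 2, 3 → 3 (decimal)
Convert 三 (Chinese numeral) → 3 (decimal)
Compute 3 ^ 3 = 27
27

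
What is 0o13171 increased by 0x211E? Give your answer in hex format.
Convert 0o13171 (octal) → 1×4096 + 3×512 + 1×64 + 7×8 + 1 = 5753 (decimal)
Convert 0x211E (hexadecimal) → 2×4096 + 1×256 + 1×16 + 14 = 8478 (decimal)
Compute 5753 + 8478 = 14231
Convert 14231 (decimal) → 14231 = 3×4096 + 7×256 + 9×16 + 7 → 0x3797 (hexadecimal)
0x3797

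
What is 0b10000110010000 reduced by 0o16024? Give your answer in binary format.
Convert 0b10000110010000 (binary) → 8192 + 256 + 128 + 16 = 8592 (decimal)
Convert 0o16024 (octal) → 1×4096 + 6×512 + 2×8 + 4 = 7188 (decimal)
Compute 8592 - 7188 = 1404
Convert 1404 (decimal) → 1404 = 1024 + 256 + 64 + 32 + 16 + 8 + 4 → 0b10101111100 (binary)
0b10101111100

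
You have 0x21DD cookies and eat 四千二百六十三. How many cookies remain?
Convert 0x21DD (hexadecimal) → 2×4096 + 1×256 + 13×16 + 13 = 8669 (decimal)
Convert 四千二百六十三 (Chinese numeral) → 4×1000 + 2×100 + 6×10 + 3 = 4263 (decimal)
Compute 8669 - 4263 = 4406
4406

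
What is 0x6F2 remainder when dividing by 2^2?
Convert 0x6F2 (hexadecimal) → 6×256 + 15×16 + 2 = 1778 (decimal)
Convert 2^2 (power) → 4 (decimal)
Compute 1778 mod 4 = 2
2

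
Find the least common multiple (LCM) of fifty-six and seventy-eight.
Convert fifty-six (English words) → 56 (decimal)
Convert seventy-eight (English words) → 78 (decimal)
Compute lcm(56, 78) = 2184
2184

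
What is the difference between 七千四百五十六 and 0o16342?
Convert 七千四百五十六 (Chinese numeral) → 7×1000 + 4×100 + 5×10 + 6 = 7456 (decimal)
Convert 0o16342 (octal) → 1×4096 + 6×512 + 3×64 + 4×8 + 2 = 7394 (decimal)
Difference: |7456 - 7394| = 62
62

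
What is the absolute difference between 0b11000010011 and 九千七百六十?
Convert 0b11000010011 (binary) → 1024 + 512 + 16 + 2 + 1 = 1555 (decimal)
Convert 九千七百六十 (Chinese numeral) → 9×1000 + 7×100 + 6×10 = 9760 (decimal)
Compute |1555 - 9760| = 8205
8205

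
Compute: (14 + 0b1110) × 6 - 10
Convert 0b1110 (binary) → 8 + 4 + 2 = 14 (decimal)
Expression in decimal: (14 + 14) × 6 - 10
Parentheses first: 14 + 14 = 28
Multiply: 28 × 6 = 168
Subtract: 168 - 10 = 158
158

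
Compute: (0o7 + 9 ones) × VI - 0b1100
Convert 0o7 (octal) → 7 (decimal)
Convert 9 ones (place-value notation) → 9 (decimal)
Convert VI (Roman numeral) → 5 + 1 = 6 (decimal)
Convert 0b1100 (binary) → 8 + 4 = 12 (decimal)
Expression in decimal: (7 + 9) × 6 - 12
Parentheses first: 7 + 9 = 16
Multiply: 16 × 6 = 96
Subtract: 96 - 12 = 84
84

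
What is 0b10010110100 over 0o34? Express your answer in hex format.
Convert 0b10010110100 (binary) → 1024 + 128 + 32 + 16 + 4 = 1204 (decimal)
Convert 0o34 (octal) → 3×8 + 4 = 28 (decimal)
Compute 1204 ÷ 28 = 43
Convert 43 (decimal) → 43 = 2×16 + 11 → 0x2B (hexadecimal)
0x2B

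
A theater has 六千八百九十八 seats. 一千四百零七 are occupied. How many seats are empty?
Convert 六千八百九十八 (Chinese numeral) → 6×1000 + 8×100 + 9×10 + 8 = 6898 (decimal)
Convert 一千四百零七 (Chinese numeral) → 1×1000 + 4×100 + 7 = 1407 (decimal)
Compute 6898 - 1407 = 5491
5491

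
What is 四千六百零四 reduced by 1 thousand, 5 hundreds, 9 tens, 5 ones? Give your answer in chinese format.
Convert 四千六百零四 (Chinese numeral) → 4×1000 + 6×100 + 4 = 4604 (decimal)
Convert 1 thousand, 5 hundreds, 9 tens, 5 ones (place-value notation) → 1×1000 + 5×100 + 9×10 + 5 = 1595 (decimal)
Compute 4604 - 1595 = 3009
Convert 3009 (decimal) → 3009 = 3×1000 + 9 → 三千零九 (Chinese numeral)
三千零九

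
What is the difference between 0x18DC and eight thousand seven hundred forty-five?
Convert 0x18DC (hexadecimal) → 1×4096 + 8×256 + 13×16 + 12 = 6364 (decimal)
Convert eight thousand seven hundred forty-five (English words) → 8×1000 + 7×100 + 45 = 8745 (decimal)
Difference: |6364 - 8745| = 2381
2381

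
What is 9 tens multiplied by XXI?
Convert 9 tens (place-value notation) → 9×10 = 90 (decimal)
Convert XXI (Roman numeral) → 10 + 10 + 1 = 21 (decimal)
Compute 90 × 21 = 1890
1890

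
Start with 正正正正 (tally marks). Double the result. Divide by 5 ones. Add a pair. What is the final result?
Convert 正正正正 (tally marks) → 5 + 5 + 5 + 5 = 20 (decimal)
Start: 20
20 × 2 = 40
Convert 5 ones (place-value notation) → 5 (decimal)
40 ÷ 5 = 8
Convert a pair (colloquial) → 2 (decimal)
8 + 2 = 10
10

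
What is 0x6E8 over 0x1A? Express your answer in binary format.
Convert 0x6E8 (hexadecimal) → 6×256 + 14×16 + 8 = 1768 (decimal)
Convert 0x1A (hexadecimal) → 1×16 + 10 = 26 (decimal)
Compute 1768 ÷ 26 = 68
Convert 68 (decimal) → 68 = 64 + 4 → 0b1000100 (binary)
0b1000100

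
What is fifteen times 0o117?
Convert fifteen (English words) → 15 (decimal)
Convert 0o117 (octal) → 1×64 + 1×8 + 7 = 79 (decimal)
Compute 15 × 79 = 1185
1185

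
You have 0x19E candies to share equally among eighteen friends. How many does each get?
Convert 0x19E (hexadecimal) → 1×256 + 9×16 + 14 = 414 (decimal)
Convert eighteen (English words) → 18 (decimal)
Compute 414 ÷ 18 = 23
23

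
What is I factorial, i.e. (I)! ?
Convert I (Roman numeral) → 1 (decimal)
Compute 1! = 1
1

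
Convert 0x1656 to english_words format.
Convert 0x1656 (hexadecimal) → 1×4096 + 6×256 + 5×16 + 6 = 5718 (decimal)
Convert 5718 (decimal) → 5718 = 5×1000 + 7×100 + 18 → five thousand seven hundred eighteen (English words)
five thousand seven hundred eighteen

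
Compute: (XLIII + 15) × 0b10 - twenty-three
Convert XLIII (Roman numeral) → 40 + 1 + 1 + 1 = 43 (decimal)
Convert 0b10 (binary) → 2 (decimal)
Convert twenty-three (English words) → 23 (decimal)
Expression in decimal: (43 + 15) × 2 - 23
Parentheses first: 43 + 15 = 58
Multiply: 58 × 2 = 116
Subtract: 116 - 23 = 93
93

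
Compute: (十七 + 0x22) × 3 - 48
Convert 十七 (Chinese numeral) → 1×10 + 7 = 17 (decimal)
Convert 0x22 (hexadecimal) → 2×16 + 2 = 34 (decimal)
Expression in decimal: (17 + 34) × 3 - 48
Parentheses first: 17 + 34 = 51
Multiply: 51 × 3 = 153
Subtract: 153 - 48 = 105
105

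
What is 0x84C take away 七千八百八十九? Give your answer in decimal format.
Convert 0x84C (hexadecimal) → 8×256 + 4×16 + 12 = 2124 (decimal)
Convert 七千八百八十九 (Chinese numeral) → 7×1000 + 8×100 + 8×10 + 9 = 7889 (decimal)
Compute 2124 - 7889 = -5765
-5765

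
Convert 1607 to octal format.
Convert 1607 (decimal) → 1607 = 3×512 + 1×64 + 7 → 0o3107 (octal)
0o3107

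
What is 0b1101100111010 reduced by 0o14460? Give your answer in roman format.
Convert 0b1101100111010 (binary) → 4096 + 2048 + 512 + 256 + 32 + 16 + 8 + 2 = 6970 (decimal)
Convert 0o14460 (octal) → 1×4096 + 4×512 + 4×64 + 6×8 = 6448 (decimal)
Compute 6970 - 6448 = 522
Convert 522 (decimal) → 522 = 500 + 10 + 10 + 1 + 1 → DXXII (Roman numeral)
DXXII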